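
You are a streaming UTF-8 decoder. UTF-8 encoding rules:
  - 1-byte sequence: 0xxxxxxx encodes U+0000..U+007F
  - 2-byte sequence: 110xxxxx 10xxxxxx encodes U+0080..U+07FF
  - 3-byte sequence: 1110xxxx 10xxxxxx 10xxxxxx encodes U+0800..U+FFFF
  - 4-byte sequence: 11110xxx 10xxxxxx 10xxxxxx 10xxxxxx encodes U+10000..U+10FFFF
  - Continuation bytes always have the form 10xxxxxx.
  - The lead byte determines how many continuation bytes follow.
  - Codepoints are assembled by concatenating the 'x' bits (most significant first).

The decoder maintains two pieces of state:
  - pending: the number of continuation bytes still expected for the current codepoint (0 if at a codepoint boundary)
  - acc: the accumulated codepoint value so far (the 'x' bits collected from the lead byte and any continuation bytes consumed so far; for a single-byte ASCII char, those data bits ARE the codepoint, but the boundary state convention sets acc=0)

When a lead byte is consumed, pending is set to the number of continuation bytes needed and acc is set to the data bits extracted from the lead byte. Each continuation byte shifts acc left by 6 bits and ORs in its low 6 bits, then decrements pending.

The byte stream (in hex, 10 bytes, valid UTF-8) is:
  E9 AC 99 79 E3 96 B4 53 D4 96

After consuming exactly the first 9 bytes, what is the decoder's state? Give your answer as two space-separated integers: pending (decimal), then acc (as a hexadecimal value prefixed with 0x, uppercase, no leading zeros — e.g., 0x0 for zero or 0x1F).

Answer: 1 0x14

Derivation:
Byte[0]=E9: 3-byte lead. pending=2, acc=0x9
Byte[1]=AC: continuation. acc=(acc<<6)|0x2C=0x26C, pending=1
Byte[2]=99: continuation. acc=(acc<<6)|0x19=0x9B19, pending=0
Byte[3]=79: 1-byte. pending=0, acc=0x0
Byte[4]=E3: 3-byte lead. pending=2, acc=0x3
Byte[5]=96: continuation. acc=(acc<<6)|0x16=0xD6, pending=1
Byte[6]=B4: continuation. acc=(acc<<6)|0x34=0x35B4, pending=0
Byte[7]=53: 1-byte. pending=0, acc=0x0
Byte[8]=D4: 2-byte lead. pending=1, acc=0x14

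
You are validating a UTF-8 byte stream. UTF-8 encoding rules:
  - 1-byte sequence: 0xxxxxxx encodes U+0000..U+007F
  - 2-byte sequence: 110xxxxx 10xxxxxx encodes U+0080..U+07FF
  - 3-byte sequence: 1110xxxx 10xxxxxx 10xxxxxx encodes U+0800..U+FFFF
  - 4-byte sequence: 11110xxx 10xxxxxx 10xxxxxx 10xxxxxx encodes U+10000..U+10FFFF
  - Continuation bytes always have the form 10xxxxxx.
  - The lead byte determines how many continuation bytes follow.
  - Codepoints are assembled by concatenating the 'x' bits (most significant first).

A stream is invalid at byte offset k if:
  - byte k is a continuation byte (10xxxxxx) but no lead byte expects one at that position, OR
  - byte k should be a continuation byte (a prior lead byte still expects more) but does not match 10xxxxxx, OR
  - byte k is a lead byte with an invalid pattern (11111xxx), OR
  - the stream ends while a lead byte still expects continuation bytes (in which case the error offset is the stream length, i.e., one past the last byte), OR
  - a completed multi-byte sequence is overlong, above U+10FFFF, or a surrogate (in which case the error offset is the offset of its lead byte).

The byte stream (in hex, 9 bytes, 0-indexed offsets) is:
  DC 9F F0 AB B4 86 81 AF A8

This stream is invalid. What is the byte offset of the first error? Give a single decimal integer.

Byte[0]=DC: 2-byte lead, need 1 cont bytes. acc=0x1C
Byte[1]=9F: continuation. acc=(acc<<6)|0x1F=0x71F
Completed: cp=U+071F (starts at byte 0)
Byte[2]=F0: 4-byte lead, need 3 cont bytes. acc=0x0
Byte[3]=AB: continuation. acc=(acc<<6)|0x2B=0x2B
Byte[4]=B4: continuation. acc=(acc<<6)|0x34=0xAF4
Byte[5]=86: continuation. acc=(acc<<6)|0x06=0x2BD06
Completed: cp=U+2BD06 (starts at byte 2)
Byte[6]=81: INVALID lead byte (not 0xxx/110x/1110/11110)

Answer: 6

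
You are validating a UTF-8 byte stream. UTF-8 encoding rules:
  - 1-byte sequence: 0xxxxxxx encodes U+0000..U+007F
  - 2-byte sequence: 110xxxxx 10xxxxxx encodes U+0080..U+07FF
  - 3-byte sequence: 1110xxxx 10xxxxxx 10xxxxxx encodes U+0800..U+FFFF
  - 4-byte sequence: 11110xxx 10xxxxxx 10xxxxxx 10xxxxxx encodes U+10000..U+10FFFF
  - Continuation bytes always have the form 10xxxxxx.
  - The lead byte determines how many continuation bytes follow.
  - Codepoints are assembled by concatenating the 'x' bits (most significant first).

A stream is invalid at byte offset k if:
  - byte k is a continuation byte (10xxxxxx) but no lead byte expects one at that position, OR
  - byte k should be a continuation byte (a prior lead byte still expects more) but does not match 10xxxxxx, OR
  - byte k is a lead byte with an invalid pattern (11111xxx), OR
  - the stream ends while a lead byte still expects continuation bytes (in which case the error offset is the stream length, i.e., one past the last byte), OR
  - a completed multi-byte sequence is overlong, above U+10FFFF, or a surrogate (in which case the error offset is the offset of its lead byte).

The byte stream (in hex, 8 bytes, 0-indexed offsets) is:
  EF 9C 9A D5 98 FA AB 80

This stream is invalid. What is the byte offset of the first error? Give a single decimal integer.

Byte[0]=EF: 3-byte lead, need 2 cont bytes. acc=0xF
Byte[1]=9C: continuation. acc=(acc<<6)|0x1C=0x3DC
Byte[2]=9A: continuation. acc=(acc<<6)|0x1A=0xF71A
Completed: cp=U+F71A (starts at byte 0)
Byte[3]=D5: 2-byte lead, need 1 cont bytes. acc=0x15
Byte[4]=98: continuation. acc=(acc<<6)|0x18=0x558
Completed: cp=U+0558 (starts at byte 3)
Byte[5]=FA: INVALID lead byte (not 0xxx/110x/1110/11110)

Answer: 5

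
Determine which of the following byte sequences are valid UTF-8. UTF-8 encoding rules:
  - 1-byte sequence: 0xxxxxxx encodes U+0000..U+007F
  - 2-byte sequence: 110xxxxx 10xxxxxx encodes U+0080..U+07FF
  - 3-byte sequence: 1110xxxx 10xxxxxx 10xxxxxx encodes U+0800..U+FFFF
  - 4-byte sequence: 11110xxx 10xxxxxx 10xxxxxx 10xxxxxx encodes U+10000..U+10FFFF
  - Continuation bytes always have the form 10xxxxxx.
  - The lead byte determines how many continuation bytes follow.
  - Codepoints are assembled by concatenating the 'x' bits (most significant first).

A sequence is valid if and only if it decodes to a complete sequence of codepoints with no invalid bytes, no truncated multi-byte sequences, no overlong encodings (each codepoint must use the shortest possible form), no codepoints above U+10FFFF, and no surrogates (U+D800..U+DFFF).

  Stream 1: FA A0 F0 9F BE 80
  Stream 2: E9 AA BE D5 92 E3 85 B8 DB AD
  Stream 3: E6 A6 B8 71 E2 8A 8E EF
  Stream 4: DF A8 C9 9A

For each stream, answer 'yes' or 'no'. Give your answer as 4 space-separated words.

Answer: no yes no yes

Derivation:
Stream 1: error at byte offset 0. INVALID
Stream 2: decodes cleanly. VALID
Stream 3: error at byte offset 8. INVALID
Stream 4: decodes cleanly. VALID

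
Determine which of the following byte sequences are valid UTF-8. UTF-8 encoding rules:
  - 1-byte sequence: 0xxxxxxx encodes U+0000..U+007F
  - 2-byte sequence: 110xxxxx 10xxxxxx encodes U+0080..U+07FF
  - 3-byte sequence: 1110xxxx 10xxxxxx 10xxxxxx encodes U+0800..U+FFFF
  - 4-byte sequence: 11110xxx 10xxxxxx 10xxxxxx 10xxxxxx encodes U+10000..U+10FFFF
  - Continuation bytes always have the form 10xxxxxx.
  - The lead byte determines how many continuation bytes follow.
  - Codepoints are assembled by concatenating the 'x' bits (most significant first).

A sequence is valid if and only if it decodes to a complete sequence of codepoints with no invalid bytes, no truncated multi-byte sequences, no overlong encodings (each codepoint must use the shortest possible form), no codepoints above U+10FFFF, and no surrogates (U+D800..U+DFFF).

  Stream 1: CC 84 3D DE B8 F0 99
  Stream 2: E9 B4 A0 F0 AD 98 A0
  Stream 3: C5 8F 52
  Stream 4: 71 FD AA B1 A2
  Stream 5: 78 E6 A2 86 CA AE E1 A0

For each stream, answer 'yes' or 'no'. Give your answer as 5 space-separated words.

Answer: no yes yes no no

Derivation:
Stream 1: error at byte offset 7. INVALID
Stream 2: decodes cleanly. VALID
Stream 3: decodes cleanly. VALID
Stream 4: error at byte offset 1. INVALID
Stream 5: error at byte offset 8. INVALID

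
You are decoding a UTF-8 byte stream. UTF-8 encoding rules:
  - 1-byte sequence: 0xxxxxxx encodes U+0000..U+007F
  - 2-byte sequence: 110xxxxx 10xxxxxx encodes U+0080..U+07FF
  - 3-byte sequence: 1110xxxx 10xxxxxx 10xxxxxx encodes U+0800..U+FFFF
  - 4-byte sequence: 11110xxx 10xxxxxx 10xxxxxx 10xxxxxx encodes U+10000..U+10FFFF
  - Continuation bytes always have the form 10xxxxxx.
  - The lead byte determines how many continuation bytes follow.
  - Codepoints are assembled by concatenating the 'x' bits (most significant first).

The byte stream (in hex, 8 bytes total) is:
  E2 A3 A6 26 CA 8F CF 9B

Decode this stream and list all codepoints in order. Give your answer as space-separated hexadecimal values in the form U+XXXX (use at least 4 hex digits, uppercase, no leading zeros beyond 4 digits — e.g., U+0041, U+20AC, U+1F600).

Byte[0]=E2: 3-byte lead, need 2 cont bytes. acc=0x2
Byte[1]=A3: continuation. acc=(acc<<6)|0x23=0xA3
Byte[2]=A6: continuation. acc=(acc<<6)|0x26=0x28E6
Completed: cp=U+28E6 (starts at byte 0)
Byte[3]=26: 1-byte ASCII. cp=U+0026
Byte[4]=CA: 2-byte lead, need 1 cont bytes. acc=0xA
Byte[5]=8F: continuation. acc=(acc<<6)|0x0F=0x28F
Completed: cp=U+028F (starts at byte 4)
Byte[6]=CF: 2-byte lead, need 1 cont bytes. acc=0xF
Byte[7]=9B: continuation. acc=(acc<<6)|0x1B=0x3DB
Completed: cp=U+03DB (starts at byte 6)

Answer: U+28E6 U+0026 U+028F U+03DB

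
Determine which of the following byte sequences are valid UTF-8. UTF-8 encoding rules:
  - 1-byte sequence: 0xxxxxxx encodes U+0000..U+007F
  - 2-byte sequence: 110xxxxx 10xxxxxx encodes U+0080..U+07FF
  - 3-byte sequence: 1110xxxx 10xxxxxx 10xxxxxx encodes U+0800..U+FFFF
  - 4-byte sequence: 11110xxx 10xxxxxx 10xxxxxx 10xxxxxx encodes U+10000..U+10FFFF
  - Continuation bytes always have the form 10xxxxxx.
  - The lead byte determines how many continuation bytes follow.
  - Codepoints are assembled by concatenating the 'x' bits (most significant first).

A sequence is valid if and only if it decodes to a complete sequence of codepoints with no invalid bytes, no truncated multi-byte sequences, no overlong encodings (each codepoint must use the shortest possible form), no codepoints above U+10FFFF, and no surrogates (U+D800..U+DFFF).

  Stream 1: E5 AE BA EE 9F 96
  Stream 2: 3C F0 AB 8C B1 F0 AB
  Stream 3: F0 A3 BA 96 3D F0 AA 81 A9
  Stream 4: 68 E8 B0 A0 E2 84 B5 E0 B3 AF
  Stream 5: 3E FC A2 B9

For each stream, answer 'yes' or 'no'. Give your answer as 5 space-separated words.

Stream 1: decodes cleanly. VALID
Stream 2: error at byte offset 7. INVALID
Stream 3: decodes cleanly. VALID
Stream 4: decodes cleanly. VALID
Stream 5: error at byte offset 1. INVALID

Answer: yes no yes yes no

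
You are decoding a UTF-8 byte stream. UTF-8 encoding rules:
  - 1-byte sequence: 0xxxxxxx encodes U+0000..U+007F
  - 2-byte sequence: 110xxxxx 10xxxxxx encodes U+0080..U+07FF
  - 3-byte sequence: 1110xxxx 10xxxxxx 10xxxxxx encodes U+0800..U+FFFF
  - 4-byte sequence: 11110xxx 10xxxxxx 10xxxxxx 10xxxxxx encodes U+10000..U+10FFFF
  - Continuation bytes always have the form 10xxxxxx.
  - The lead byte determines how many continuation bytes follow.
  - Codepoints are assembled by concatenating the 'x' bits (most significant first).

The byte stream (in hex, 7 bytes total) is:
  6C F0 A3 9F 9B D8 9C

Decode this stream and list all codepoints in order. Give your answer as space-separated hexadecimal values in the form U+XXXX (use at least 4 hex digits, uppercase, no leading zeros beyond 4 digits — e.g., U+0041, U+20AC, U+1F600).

Byte[0]=6C: 1-byte ASCII. cp=U+006C
Byte[1]=F0: 4-byte lead, need 3 cont bytes. acc=0x0
Byte[2]=A3: continuation. acc=(acc<<6)|0x23=0x23
Byte[3]=9F: continuation. acc=(acc<<6)|0x1F=0x8DF
Byte[4]=9B: continuation. acc=(acc<<6)|0x1B=0x237DB
Completed: cp=U+237DB (starts at byte 1)
Byte[5]=D8: 2-byte lead, need 1 cont bytes. acc=0x18
Byte[6]=9C: continuation. acc=(acc<<6)|0x1C=0x61C
Completed: cp=U+061C (starts at byte 5)

Answer: U+006C U+237DB U+061C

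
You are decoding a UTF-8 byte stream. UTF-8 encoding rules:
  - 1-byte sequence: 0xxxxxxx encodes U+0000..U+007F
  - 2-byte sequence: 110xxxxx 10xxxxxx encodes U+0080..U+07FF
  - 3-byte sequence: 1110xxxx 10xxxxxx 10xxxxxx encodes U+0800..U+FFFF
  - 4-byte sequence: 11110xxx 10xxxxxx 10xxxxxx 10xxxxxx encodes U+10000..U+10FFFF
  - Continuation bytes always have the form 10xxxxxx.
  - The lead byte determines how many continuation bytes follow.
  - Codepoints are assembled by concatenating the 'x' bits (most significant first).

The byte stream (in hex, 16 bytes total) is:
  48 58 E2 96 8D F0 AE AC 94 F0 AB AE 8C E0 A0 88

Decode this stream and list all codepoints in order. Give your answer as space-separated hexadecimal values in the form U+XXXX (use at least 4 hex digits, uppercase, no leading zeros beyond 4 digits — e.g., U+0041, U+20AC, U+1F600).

Byte[0]=48: 1-byte ASCII. cp=U+0048
Byte[1]=58: 1-byte ASCII. cp=U+0058
Byte[2]=E2: 3-byte lead, need 2 cont bytes. acc=0x2
Byte[3]=96: continuation. acc=(acc<<6)|0x16=0x96
Byte[4]=8D: continuation. acc=(acc<<6)|0x0D=0x258D
Completed: cp=U+258D (starts at byte 2)
Byte[5]=F0: 4-byte lead, need 3 cont bytes. acc=0x0
Byte[6]=AE: continuation. acc=(acc<<6)|0x2E=0x2E
Byte[7]=AC: continuation. acc=(acc<<6)|0x2C=0xBAC
Byte[8]=94: continuation. acc=(acc<<6)|0x14=0x2EB14
Completed: cp=U+2EB14 (starts at byte 5)
Byte[9]=F0: 4-byte lead, need 3 cont bytes. acc=0x0
Byte[10]=AB: continuation. acc=(acc<<6)|0x2B=0x2B
Byte[11]=AE: continuation. acc=(acc<<6)|0x2E=0xAEE
Byte[12]=8C: continuation. acc=(acc<<6)|0x0C=0x2BB8C
Completed: cp=U+2BB8C (starts at byte 9)
Byte[13]=E0: 3-byte lead, need 2 cont bytes. acc=0x0
Byte[14]=A0: continuation. acc=(acc<<6)|0x20=0x20
Byte[15]=88: continuation. acc=(acc<<6)|0x08=0x808
Completed: cp=U+0808 (starts at byte 13)

Answer: U+0048 U+0058 U+258D U+2EB14 U+2BB8C U+0808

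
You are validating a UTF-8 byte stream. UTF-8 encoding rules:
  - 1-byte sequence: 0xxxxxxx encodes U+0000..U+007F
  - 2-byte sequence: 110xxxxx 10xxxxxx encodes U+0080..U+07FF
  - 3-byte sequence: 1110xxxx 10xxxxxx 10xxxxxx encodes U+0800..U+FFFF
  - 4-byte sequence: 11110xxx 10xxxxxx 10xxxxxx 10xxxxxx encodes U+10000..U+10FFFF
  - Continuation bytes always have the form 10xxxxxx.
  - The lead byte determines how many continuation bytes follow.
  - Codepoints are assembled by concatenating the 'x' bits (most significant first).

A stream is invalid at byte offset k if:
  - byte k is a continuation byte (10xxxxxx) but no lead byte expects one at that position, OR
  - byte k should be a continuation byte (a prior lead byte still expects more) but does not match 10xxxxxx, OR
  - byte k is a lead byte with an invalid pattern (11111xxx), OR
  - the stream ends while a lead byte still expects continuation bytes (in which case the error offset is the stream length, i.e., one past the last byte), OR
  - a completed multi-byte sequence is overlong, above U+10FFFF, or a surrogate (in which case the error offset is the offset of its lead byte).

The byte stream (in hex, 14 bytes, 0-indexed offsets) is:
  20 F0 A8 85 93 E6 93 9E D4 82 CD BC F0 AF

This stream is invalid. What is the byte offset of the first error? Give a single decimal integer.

Byte[0]=20: 1-byte ASCII. cp=U+0020
Byte[1]=F0: 4-byte lead, need 3 cont bytes. acc=0x0
Byte[2]=A8: continuation. acc=(acc<<6)|0x28=0x28
Byte[3]=85: continuation. acc=(acc<<6)|0x05=0xA05
Byte[4]=93: continuation. acc=(acc<<6)|0x13=0x28153
Completed: cp=U+28153 (starts at byte 1)
Byte[5]=E6: 3-byte lead, need 2 cont bytes. acc=0x6
Byte[6]=93: continuation. acc=(acc<<6)|0x13=0x193
Byte[7]=9E: continuation. acc=(acc<<6)|0x1E=0x64DE
Completed: cp=U+64DE (starts at byte 5)
Byte[8]=D4: 2-byte lead, need 1 cont bytes. acc=0x14
Byte[9]=82: continuation. acc=(acc<<6)|0x02=0x502
Completed: cp=U+0502 (starts at byte 8)
Byte[10]=CD: 2-byte lead, need 1 cont bytes. acc=0xD
Byte[11]=BC: continuation. acc=(acc<<6)|0x3C=0x37C
Completed: cp=U+037C (starts at byte 10)
Byte[12]=F0: 4-byte lead, need 3 cont bytes. acc=0x0
Byte[13]=AF: continuation. acc=(acc<<6)|0x2F=0x2F
Byte[14]: stream ended, expected continuation. INVALID

Answer: 14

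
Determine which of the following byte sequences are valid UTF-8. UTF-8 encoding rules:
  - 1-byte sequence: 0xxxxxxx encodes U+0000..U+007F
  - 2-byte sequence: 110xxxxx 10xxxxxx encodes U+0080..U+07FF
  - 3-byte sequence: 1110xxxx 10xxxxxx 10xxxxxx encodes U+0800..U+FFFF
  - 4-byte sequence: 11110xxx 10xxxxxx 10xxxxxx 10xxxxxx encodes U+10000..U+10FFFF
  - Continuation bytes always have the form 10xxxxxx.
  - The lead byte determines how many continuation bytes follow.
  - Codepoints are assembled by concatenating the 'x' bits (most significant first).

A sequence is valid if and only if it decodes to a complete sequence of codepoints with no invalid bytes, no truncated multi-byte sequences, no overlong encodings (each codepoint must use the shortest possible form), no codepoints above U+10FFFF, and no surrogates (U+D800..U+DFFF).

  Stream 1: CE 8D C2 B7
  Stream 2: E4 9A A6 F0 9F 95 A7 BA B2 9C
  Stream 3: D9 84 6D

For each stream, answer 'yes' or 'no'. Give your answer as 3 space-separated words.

Answer: yes no yes

Derivation:
Stream 1: decodes cleanly. VALID
Stream 2: error at byte offset 7. INVALID
Stream 3: decodes cleanly. VALID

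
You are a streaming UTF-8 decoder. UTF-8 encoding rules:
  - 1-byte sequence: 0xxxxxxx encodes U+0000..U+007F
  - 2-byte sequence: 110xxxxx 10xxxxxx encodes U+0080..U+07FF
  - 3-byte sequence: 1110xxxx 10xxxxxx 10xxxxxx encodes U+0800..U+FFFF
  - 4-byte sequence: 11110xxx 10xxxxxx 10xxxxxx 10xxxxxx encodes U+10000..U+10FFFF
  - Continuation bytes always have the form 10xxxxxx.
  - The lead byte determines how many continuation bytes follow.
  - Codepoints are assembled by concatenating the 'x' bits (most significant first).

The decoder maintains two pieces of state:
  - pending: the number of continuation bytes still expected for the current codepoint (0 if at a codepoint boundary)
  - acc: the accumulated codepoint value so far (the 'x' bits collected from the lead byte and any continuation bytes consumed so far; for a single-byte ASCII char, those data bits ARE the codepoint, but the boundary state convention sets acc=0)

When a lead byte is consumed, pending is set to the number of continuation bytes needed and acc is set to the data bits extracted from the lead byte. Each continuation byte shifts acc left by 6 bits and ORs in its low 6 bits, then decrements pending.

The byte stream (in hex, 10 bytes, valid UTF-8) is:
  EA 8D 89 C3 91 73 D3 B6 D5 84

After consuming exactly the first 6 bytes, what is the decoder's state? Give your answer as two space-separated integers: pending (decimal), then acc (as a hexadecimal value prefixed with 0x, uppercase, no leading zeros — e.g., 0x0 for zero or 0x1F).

Byte[0]=EA: 3-byte lead. pending=2, acc=0xA
Byte[1]=8D: continuation. acc=(acc<<6)|0x0D=0x28D, pending=1
Byte[2]=89: continuation. acc=(acc<<6)|0x09=0xA349, pending=0
Byte[3]=C3: 2-byte lead. pending=1, acc=0x3
Byte[4]=91: continuation. acc=(acc<<6)|0x11=0xD1, pending=0
Byte[5]=73: 1-byte. pending=0, acc=0x0

Answer: 0 0x0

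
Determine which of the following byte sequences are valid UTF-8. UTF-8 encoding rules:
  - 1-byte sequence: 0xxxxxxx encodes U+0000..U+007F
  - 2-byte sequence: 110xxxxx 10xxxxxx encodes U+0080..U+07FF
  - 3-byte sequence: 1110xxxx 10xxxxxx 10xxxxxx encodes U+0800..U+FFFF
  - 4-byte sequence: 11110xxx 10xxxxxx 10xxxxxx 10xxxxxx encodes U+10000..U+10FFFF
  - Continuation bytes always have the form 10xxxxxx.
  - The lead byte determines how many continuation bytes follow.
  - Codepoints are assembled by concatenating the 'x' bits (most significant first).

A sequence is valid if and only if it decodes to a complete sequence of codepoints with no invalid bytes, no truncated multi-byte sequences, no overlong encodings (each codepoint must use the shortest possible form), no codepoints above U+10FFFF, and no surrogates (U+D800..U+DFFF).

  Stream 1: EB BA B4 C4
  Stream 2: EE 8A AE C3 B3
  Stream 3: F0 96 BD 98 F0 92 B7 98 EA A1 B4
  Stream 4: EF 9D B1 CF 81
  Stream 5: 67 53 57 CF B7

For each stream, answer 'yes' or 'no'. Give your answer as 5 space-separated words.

Stream 1: error at byte offset 4. INVALID
Stream 2: decodes cleanly. VALID
Stream 3: decodes cleanly. VALID
Stream 4: decodes cleanly. VALID
Stream 5: decodes cleanly. VALID

Answer: no yes yes yes yes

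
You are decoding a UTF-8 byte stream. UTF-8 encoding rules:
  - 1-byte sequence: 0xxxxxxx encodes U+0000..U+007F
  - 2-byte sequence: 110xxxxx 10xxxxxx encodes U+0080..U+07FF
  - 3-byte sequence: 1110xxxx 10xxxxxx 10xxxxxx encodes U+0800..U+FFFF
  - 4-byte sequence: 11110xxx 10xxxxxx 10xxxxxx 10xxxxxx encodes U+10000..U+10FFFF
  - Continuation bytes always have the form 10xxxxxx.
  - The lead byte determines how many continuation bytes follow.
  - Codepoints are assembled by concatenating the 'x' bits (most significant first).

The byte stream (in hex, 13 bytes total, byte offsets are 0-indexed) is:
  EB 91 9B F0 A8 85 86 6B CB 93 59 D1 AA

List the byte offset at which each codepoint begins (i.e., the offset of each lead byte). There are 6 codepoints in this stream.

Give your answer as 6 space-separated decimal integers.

Answer: 0 3 7 8 10 11

Derivation:
Byte[0]=EB: 3-byte lead, need 2 cont bytes. acc=0xB
Byte[1]=91: continuation. acc=(acc<<6)|0x11=0x2D1
Byte[2]=9B: continuation. acc=(acc<<6)|0x1B=0xB45B
Completed: cp=U+B45B (starts at byte 0)
Byte[3]=F0: 4-byte lead, need 3 cont bytes. acc=0x0
Byte[4]=A8: continuation. acc=(acc<<6)|0x28=0x28
Byte[5]=85: continuation. acc=(acc<<6)|0x05=0xA05
Byte[6]=86: continuation. acc=(acc<<6)|0x06=0x28146
Completed: cp=U+28146 (starts at byte 3)
Byte[7]=6B: 1-byte ASCII. cp=U+006B
Byte[8]=CB: 2-byte lead, need 1 cont bytes. acc=0xB
Byte[9]=93: continuation. acc=(acc<<6)|0x13=0x2D3
Completed: cp=U+02D3 (starts at byte 8)
Byte[10]=59: 1-byte ASCII. cp=U+0059
Byte[11]=D1: 2-byte lead, need 1 cont bytes. acc=0x11
Byte[12]=AA: continuation. acc=(acc<<6)|0x2A=0x46A
Completed: cp=U+046A (starts at byte 11)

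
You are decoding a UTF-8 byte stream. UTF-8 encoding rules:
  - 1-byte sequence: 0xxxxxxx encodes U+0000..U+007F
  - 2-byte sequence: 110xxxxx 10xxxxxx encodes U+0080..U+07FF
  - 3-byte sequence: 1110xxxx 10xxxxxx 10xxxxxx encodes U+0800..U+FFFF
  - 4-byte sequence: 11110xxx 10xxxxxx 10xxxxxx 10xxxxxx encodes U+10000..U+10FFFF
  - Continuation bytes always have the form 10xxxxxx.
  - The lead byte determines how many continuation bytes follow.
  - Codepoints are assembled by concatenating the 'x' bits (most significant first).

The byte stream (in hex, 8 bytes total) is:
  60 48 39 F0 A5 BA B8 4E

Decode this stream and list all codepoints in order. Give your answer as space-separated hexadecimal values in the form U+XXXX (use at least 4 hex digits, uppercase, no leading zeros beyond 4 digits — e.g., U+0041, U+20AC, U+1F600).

Byte[0]=60: 1-byte ASCII. cp=U+0060
Byte[1]=48: 1-byte ASCII. cp=U+0048
Byte[2]=39: 1-byte ASCII. cp=U+0039
Byte[3]=F0: 4-byte lead, need 3 cont bytes. acc=0x0
Byte[4]=A5: continuation. acc=(acc<<6)|0x25=0x25
Byte[5]=BA: continuation. acc=(acc<<6)|0x3A=0x97A
Byte[6]=B8: continuation. acc=(acc<<6)|0x38=0x25EB8
Completed: cp=U+25EB8 (starts at byte 3)
Byte[7]=4E: 1-byte ASCII. cp=U+004E

Answer: U+0060 U+0048 U+0039 U+25EB8 U+004E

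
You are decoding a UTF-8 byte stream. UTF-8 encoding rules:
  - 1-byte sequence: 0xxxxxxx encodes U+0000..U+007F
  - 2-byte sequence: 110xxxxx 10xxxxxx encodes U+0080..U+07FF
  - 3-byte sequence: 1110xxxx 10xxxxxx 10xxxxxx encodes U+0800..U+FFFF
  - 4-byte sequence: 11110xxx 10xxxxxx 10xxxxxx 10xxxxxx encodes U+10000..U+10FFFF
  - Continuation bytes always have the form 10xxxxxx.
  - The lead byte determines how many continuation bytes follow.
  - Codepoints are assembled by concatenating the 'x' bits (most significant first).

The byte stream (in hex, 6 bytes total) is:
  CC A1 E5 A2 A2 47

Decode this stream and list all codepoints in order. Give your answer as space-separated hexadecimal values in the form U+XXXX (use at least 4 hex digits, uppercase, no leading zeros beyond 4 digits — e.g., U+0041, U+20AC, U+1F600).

Answer: U+0321 U+58A2 U+0047

Derivation:
Byte[0]=CC: 2-byte lead, need 1 cont bytes. acc=0xC
Byte[1]=A1: continuation. acc=(acc<<6)|0x21=0x321
Completed: cp=U+0321 (starts at byte 0)
Byte[2]=E5: 3-byte lead, need 2 cont bytes. acc=0x5
Byte[3]=A2: continuation. acc=(acc<<6)|0x22=0x162
Byte[4]=A2: continuation. acc=(acc<<6)|0x22=0x58A2
Completed: cp=U+58A2 (starts at byte 2)
Byte[5]=47: 1-byte ASCII. cp=U+0047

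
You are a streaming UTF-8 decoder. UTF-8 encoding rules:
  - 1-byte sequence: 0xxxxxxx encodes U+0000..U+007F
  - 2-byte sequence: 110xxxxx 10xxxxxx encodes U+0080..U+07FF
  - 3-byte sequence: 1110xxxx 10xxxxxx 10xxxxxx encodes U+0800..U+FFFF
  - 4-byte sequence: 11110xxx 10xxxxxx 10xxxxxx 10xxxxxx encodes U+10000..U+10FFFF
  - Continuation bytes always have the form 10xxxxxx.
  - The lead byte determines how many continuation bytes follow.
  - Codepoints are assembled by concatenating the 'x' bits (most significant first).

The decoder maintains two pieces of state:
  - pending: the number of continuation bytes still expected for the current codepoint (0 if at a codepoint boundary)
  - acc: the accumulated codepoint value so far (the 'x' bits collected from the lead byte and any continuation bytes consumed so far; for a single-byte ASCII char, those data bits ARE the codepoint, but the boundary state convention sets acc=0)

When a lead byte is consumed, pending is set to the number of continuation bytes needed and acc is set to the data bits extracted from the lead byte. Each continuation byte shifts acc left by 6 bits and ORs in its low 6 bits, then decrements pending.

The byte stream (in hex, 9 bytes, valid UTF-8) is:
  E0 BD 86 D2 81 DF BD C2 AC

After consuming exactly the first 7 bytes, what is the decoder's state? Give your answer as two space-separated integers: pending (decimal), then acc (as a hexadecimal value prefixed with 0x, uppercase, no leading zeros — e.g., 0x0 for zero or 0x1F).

Answer: 0 0x7FD

Derivation:
Byte[0]=E0: 3-byte lead. pending=2, acc=0x0
Byte[1]=BD: continuation. acc=(acc<<6)|0x3D=0x3D, pending=1
Byte[2]=86: continuation. acc=(acc<<6)|0x06=0xF46, pending=0
Byte[3]=D2: 2-byte lead. pending=1, acc=0x12
Byte[4]=81: continuation. acc=(acc<<6)|0x01=0x481, pending=0
Byte[5]=DF: 2-byte lead. pending=1, acc=0x1F
Byte[6]=BD: continuation. acc=(acc<<6)|0x3D=0x7FD, pending=0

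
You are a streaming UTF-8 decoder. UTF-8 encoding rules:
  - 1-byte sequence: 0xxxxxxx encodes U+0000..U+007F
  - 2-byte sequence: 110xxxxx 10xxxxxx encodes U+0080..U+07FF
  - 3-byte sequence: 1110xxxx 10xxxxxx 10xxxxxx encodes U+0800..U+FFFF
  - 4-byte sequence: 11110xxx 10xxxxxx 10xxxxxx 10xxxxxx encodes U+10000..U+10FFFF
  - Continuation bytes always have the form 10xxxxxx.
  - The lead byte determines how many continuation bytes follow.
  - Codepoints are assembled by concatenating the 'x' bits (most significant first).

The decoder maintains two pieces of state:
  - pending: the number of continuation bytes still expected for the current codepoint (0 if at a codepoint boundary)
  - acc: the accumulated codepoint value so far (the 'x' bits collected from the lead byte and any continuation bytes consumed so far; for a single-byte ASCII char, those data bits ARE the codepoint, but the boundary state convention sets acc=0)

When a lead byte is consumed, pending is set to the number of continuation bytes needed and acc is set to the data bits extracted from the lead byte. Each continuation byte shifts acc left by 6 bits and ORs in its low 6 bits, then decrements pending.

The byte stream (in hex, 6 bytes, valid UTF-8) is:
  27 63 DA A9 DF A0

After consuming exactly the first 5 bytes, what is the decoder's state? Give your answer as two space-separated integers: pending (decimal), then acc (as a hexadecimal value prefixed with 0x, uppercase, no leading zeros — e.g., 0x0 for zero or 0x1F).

Byte[0]=27: 1-byte. pending=0, acc=0x0
Byte[1]=63: 1-byte. pending=0, acc=0x0
Byte[2]=DA: 2-byte lead. pending=1, acc=0x1A
Byte[3]=A9: continuation. acc=(acc<<6)|0x29=0x6A9, pending=0
Byte[4]=DF: 2-byte lead. pending=1, acc=0x1F

Answer: 1 0x1F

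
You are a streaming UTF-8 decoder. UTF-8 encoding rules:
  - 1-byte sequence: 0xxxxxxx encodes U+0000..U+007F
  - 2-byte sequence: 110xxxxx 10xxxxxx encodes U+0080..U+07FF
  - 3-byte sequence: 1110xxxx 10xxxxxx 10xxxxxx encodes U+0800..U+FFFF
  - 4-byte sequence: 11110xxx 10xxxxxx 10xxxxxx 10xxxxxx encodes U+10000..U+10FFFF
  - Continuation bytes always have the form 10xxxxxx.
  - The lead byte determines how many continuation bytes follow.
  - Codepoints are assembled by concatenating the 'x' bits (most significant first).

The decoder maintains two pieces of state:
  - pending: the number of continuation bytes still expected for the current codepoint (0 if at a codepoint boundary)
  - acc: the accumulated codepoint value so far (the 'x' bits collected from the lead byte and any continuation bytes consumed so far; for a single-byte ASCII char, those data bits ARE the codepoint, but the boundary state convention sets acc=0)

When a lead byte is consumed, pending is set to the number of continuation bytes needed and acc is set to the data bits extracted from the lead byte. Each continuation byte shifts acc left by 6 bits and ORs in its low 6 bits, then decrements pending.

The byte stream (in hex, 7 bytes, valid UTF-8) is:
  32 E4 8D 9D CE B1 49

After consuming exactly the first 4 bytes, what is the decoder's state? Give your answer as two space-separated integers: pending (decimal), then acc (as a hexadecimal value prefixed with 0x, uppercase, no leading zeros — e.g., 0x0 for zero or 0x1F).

Answer: 0 0x435D

Derivation:
Byte[0]=32: 1-byte. pending=0, acc=0x0
Byte[1]=E4: 3-byte lead. pending=2, acc=0x4
Byte[2]=8D: continuation. acc=(acc<<6)|0x0D=0x10D, pending=1
Byte[3]=9D: continuation. acc=(acc<<6)|0x1D=0x435D, pending=0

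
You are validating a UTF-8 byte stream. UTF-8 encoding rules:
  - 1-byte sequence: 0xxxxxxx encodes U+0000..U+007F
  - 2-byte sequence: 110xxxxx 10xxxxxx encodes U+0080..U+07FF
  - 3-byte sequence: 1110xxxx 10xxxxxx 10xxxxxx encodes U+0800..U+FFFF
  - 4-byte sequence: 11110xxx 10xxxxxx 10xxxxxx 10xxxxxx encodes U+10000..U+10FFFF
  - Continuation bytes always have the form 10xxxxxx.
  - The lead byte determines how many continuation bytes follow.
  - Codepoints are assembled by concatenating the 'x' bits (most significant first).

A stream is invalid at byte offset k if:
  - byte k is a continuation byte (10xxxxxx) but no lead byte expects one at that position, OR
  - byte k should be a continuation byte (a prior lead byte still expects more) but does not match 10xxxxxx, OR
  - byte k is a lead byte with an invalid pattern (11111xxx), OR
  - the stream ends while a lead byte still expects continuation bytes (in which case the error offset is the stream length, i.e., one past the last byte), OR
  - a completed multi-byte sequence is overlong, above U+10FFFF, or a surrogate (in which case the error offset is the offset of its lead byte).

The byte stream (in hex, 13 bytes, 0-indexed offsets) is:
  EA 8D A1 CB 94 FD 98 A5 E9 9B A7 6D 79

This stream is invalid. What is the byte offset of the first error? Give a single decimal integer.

Byte[0]=EA: 3-byte lead, need 2 cont bytes. acc=0xA
Byte[1]=8D: continuation. acc=(acc<<6)|0x0D=0x28D
Byte[2]=A1: continuation. acc=(acc<<6)|0x21=0xA361
Completed: cp=U+A361 (starts at byte 0)
Byte[3]=CB: 2-byte lead, need 1 cont bytes. acc=0xB
Byte[4]=94: continuation. acc=(acc<<6)|0x14=0x2D4
Completed: cp=U+02D4 (starts at byte 3)
Byte[5]=FD: INVALID lead byte (not 0xxx/110x/1110/11110)

Answer: 5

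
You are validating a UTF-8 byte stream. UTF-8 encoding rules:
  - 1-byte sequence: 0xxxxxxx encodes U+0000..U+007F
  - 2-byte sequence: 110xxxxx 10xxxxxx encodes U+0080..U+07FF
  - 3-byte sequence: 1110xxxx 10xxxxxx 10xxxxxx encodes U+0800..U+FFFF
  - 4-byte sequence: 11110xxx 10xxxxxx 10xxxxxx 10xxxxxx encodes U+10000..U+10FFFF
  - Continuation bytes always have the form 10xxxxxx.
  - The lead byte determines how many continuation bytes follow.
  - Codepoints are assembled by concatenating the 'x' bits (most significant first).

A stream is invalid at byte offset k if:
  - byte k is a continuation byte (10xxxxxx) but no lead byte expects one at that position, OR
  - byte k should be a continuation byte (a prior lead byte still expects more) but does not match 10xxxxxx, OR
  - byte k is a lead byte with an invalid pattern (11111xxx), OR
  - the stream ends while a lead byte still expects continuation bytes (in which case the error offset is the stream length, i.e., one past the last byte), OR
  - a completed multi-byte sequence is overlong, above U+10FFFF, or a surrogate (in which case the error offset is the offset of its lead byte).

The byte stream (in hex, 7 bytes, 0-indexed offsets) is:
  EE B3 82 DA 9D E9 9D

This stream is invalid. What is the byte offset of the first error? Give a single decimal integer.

Byte[0]=EE: 3-byte lead, need 2 cont bytes. acc=0xE
Byte[1]=B3: continuation. acc=(acc<<6)|0x33=0x3B3
Byte[2]=82: continuation. acc=(acc<<6)|0x02=0xECC2
Completed: cp=U+ECC2 (starts at byte 0)
Byte[3]=DA: 2-byte lead, need 1 cont bytes. acc=0x1A
Byte[4]=9D: continuation. acc=(acc<<6)|0x1D=0x69D
Completed: cp=U+069D (starts at byte 3)
Byte[5]=E9: 3-byte lead, need 2 cont bytes. acc=0x9
Byte[6]=9D: continuation. acc=(acc<<6)|0x1D=0x25D
Byte[7]: stream ended, expected continuation. INVALID

Answer: 7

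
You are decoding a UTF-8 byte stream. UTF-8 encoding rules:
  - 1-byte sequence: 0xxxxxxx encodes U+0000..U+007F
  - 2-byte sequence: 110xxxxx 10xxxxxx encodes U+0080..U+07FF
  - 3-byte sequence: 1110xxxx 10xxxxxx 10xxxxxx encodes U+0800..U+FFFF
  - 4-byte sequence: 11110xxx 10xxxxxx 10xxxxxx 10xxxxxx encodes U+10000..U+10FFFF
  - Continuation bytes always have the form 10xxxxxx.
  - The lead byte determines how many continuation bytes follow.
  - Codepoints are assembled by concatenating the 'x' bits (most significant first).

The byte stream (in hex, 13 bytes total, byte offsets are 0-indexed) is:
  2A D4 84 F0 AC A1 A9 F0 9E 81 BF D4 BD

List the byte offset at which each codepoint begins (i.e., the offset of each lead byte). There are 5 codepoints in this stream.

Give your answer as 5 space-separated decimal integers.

Byte[0]=2A: 1-byte ASCII. cp=U+002A
Byte[1]=D4: 2-byte lead, need 1 cont bytes. acc=0x14
Byte[2]=84: continuation. acc=(acc<<6)|0x04=0x504
Completed: cp=U+0504 (starts at byte 1)
Byte[3]=F0: 4-byte lead, need 3 cont bytes. acc=0x0
Byte[4]=AC: continuation. acc=(acc<<6)|0x2C=0x2C
Byte[5]=A1: continuation. acc=(acc<<6)|0x21=0xB21
Byte[6]=A9: continuation. acc=(acc<<6)|0x29=0x2C869
Completed: cp=U+2C869 (starts at byte 3)
Byte[7]=F0: 4-byte lead, need 3 cont bytes. acc=0x0
Byte[8]=9E: continuation. acc=(acc<<6)|0x1E=0x1E
Byte[9]=81: continuation. acc=(acc<<6)|0x01=0x781
Byte[10]=BF: continuation. acc=(acc<<6)|0x3F=0x1E07F
Completed: cp=U+1E07F (starts at byte 7)
Byte[11]=D4: 2-byte lead, need 1 cont bytes. acc=0x14
Byte[12]=BD: continuation. acc=(acc<<6)|0x3D=0x53D
Completed: cp=U+053D (starts at byte 11)

Answer: 0 1 3 7 11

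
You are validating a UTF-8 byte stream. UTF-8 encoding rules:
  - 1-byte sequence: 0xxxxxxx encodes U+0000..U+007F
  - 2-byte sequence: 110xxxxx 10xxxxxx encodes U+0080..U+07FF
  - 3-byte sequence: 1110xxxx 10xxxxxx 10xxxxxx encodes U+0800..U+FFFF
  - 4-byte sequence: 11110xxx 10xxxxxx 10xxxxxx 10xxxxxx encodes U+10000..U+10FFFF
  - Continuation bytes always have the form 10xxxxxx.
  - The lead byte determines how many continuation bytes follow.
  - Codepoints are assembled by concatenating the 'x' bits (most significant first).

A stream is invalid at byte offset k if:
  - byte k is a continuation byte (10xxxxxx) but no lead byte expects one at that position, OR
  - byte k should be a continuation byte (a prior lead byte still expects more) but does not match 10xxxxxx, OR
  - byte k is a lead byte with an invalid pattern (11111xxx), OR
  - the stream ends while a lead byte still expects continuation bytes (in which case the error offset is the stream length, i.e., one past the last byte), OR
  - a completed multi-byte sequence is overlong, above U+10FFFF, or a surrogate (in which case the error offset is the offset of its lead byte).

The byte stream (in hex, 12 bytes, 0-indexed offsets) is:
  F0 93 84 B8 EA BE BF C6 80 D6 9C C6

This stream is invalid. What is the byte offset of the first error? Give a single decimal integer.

Byte[0]=F0: 4-byte lead, need 3 cont bytes. acc=0x0
Byte[1]=93: continuation. acc=(acc<<6)|0x13=0x13
Byte[2]=84: continuation. acc=(acc<<6)|0x04=0x4C4
Byte[3]=B8: continuation. acc=(acc<<6)|0x38=0x13138
Completed: cp=U+13138 (starts at byte 0)
Byte[4]=EA: 3-byte lead, need 2 cont bytes. acc=0xA
Byte[5]=BE: continuation. acc=(acc<<6)|0x3E=0x2BE
Byte[6]=BF: continuation. acc=(acc<<6)|0x3F=0xAFBF
Completed: cp=U+AFBF (starts at byte 4)
Byte[7]=C6: 2-byte lead, need 1 cont bytes. acc=0x6
Byte[8]=80: continuation. acc=(acc<<6)|0x00=0x180
Completed: cp=U+0180 (starts at byte 7)
Byte[9]=D6: 2-byte lead, need 1 cont bytes. acc=0x16
Byte[10]=9C: continuation. acc=(acc<<6)|0x1C=0x59C
Completed: cp=U+059C (starts at byte 9)
Byte[11]=C6: 2-byte lead, need 1 cont bytes. acc=0x6
Byte[12]: stream ended, expected continuation. INVALID

Answer: 12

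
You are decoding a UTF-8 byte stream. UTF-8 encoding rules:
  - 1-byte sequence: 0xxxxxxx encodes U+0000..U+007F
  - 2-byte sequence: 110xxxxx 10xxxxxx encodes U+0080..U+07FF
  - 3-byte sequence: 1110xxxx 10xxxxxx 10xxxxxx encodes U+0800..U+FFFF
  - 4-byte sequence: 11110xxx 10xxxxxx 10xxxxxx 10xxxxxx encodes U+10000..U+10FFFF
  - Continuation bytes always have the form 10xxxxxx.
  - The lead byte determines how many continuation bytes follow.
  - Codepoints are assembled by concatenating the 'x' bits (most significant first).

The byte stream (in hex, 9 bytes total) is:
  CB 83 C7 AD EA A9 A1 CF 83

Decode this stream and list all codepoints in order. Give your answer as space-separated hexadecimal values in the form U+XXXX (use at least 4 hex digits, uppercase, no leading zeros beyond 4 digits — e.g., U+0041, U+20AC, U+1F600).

Answer: U+02C3 U+01ED U+AA61 U+03C3

Derivation:
Byte[0]=CB: 2-byte lead, need 1 cont bytes. acc=0xB
Byte[1]=83: continuation. acc=(acc<<6)|0x03=0x2C3
Completed: cp=U+02C3 (starts at byte 0)
Byte[2]=C7: 2-byte lead, need 1 cont bytes. acc=0x7
Byte[3]=AD: continuation. acc=(acc<<6)|0x2D=0x1ED
Completed: cp=U+01ED (starts at byte 2)
Byte[4]=EA: 3-byte lead, need 2 cont bytes. acc=0xA
Byte[5]=A9: continuation. acc=(acc<<6)|0x29=0x2A9
Byte[6]=A1: continuation. acc=(acc<<6)|0x21=0xAA61
Completed: cp=U+AA61 (starts at byte 4)
Byte[7]=CF: 2-byte lead, need 1 cont bytes. acc=0xF
Byte[8]=83: continuation. acc=(acc<<6)|0x03=0x3C3
Completed: cp=U+03C3 (starts at byte 7)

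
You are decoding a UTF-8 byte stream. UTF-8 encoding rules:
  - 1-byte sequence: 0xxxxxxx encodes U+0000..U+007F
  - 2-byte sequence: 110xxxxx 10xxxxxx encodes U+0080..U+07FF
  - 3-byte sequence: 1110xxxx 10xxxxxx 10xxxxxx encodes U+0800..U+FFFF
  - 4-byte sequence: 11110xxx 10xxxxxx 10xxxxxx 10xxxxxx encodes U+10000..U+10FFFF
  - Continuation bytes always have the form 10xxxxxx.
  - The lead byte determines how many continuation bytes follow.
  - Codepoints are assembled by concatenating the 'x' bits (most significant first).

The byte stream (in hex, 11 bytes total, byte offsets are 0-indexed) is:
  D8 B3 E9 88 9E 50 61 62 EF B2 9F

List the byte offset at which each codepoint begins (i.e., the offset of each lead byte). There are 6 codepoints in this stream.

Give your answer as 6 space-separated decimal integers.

Byte[0]=D8: 2-byte lead, need 1 cont bytes. acc=0x18
Byte[1]=B3: continuation. acc=(acc<<6)|0x33=0x633
Completed: cp=U+0633 (starts at byte 0)
Byte[2]=E9: 3-byte lead, need 2 cont bytes. acc=0x9
Byte[3]=88: continuation. acc=(acc<<6)|0x08=0x248
Byte[4]=9E: continuation. acc=(acc<<6)|0x1E=0x921E
Completed: cp=U+921E (starts at byte 2)
Byte[5]=50: 1-byte ASCII. cp=U+0050
Byte[6]=61: 1-byte ASCII. cp=U+0061
Byte[7]=62: 1-byte ASCII. cp=U+0062
Byte[8]=EF: 3-byte lead, need 2 cont bytes. acc=0xF
Byte[9]=B2: continuation. acc=(acc<<6)|0x32=0x3F2
Byte[10]=9F: continuation. acc=(acc<<6)|0x1F=0xFC9F
Completed: cp=U+FC9F (starts at byte 8)

Answer: 0 2 5 6 7 8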